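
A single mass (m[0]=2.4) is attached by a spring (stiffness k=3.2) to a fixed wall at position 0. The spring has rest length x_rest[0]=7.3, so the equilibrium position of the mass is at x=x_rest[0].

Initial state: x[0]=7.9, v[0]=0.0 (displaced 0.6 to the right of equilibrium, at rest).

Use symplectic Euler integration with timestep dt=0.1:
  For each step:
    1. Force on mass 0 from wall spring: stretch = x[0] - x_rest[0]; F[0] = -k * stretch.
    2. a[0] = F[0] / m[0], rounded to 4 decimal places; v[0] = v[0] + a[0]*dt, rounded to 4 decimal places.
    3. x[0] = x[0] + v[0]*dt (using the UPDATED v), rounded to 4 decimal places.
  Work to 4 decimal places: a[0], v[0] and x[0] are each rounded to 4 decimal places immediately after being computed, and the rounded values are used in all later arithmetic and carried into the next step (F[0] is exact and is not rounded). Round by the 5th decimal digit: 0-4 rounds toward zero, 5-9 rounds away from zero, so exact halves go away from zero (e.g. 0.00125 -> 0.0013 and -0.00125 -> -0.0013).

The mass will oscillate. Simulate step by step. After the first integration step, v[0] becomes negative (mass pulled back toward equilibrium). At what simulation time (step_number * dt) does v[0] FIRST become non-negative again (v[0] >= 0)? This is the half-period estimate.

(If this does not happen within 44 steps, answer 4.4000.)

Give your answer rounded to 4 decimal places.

Step 0: x=[7.9000] v=[0.0000]
Step 1: x=[7.8920] v=[-0.0800]
Step 2: x=[7.8761] v=[-0.1589]
Step 3: x=[7.8525] v=[-0.2357]
Step 4: x=[7.8216] v=[-0.3094]
Step 5: x=[7.7837] v=[-0.3790]
Step 6: x=[7.7394] v=[-0.4435]
Step 7: x=[7.6892] v=[-0.5021]
Step 8: x=[7.6338] v=[-0.5540]
Step 9: x=[7.5740] v=[-0.5985]
Step 10: x=[7.5105] v=[-0.6350]
Step 11: x=[7.4442] v=[-0.6631]
Step 12: x=[7.3760] v=[-0.6823]
Step 13: x=[7.3068] v=[-0.6924]
Step 14: x=[7.2375] v=[-0.6933]
Step 15: x=[7.1690] v=[-0.6850]
Step 16: x=[7.1023] v=[-0.6675]
Step 17: x=[7.0382] v=[-0.6411]
Step 18: x=[6.9776] v=[-0.6062]
Step 19: x=[6.9213] v=[-0.5632]
Step 20: x=[6.8700] v=[-0.5127]
Step 21: x=[6.8245] v=[-0.4554]
Step 22: x=[6.7853] v=[-0.3920]
Step 23: x=[6.7530] v=[-0.3234]
Step 24: x=[6.7280] v=[-0.2505]
Step 25: x=[6.7106] v=[-0.1742]
Step 26: x=[6.7010] v=[-0.0956]
Step 27: x=[6.6994] v=[-0.0157]
Step 28: x=[6.7058] v=[0.0644]
First v>=0 after going negative at step 28, time=2.8000

Answer: 2.8000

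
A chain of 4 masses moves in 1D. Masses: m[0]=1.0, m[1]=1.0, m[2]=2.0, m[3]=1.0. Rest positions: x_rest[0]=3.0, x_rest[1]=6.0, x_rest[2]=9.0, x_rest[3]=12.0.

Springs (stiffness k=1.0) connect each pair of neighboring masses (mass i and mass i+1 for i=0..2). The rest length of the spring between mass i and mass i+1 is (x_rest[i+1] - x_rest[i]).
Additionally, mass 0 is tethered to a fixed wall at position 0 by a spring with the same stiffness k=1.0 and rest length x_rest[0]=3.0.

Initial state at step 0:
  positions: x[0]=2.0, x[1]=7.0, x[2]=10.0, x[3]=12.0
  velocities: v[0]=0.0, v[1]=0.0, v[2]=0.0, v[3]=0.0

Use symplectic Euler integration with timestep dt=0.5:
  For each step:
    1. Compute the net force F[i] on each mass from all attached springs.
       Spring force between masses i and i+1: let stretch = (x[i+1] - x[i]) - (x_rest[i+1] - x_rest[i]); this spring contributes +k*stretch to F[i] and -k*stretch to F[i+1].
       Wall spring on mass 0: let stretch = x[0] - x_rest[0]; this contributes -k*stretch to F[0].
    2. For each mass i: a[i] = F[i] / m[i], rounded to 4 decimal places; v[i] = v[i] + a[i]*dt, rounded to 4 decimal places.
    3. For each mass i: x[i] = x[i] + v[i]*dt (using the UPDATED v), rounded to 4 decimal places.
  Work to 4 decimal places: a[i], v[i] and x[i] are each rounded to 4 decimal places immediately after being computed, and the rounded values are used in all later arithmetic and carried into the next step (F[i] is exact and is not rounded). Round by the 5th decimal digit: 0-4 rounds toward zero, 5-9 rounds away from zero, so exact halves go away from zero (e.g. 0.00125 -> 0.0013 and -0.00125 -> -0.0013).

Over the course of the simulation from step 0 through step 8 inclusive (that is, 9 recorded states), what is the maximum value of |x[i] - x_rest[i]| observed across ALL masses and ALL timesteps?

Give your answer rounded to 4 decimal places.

Step 0: x=[2.0000 7.0000 10.0000 12.0000] v=[0.0000 0.0000 0.0000 0.0000]
Step 1: x=[2.7500 6.5000 9.8750 12.2500] v=[1.5000 -1.0000 -0.2500 0.5000]
Step 2: x=[3.7500 5.9063 9.6250 12.6563] v=[2.0000 -1.1875 -0.5000 0.8125]
Step 3: x=[4.3516 5.7032 9.2891 13.0548] v=[1.2032 -0.4063 -0.6719 0.7969]
Step 4: x=[4.2032 6.0587 8.9756 13.2619] v=[-0.2968 0.7109 -0.6270 0.4141]
Step 5: x=[3.4679 6.6795 8.8333 13.1474] v=[-1.4707 1.2416 -0.2847 -0.2291]
Step 6: x=[2.6685 7.0359 8.9610 12.7043] v=[-1.5989 0.7127 0.2554 -0.8862]
Step 7: x=[2.2938 6.7817 9.3160 12.0754] v=[-0.7495 -0.5085 0.7100 -1.2579]
Step 8: x=[2.4676 6.0391 9.6992 11.5066] v=[0.3476 -1.4853 0.7663 -1.1376]
Max displacement = 1.3516

Answer: 1.3516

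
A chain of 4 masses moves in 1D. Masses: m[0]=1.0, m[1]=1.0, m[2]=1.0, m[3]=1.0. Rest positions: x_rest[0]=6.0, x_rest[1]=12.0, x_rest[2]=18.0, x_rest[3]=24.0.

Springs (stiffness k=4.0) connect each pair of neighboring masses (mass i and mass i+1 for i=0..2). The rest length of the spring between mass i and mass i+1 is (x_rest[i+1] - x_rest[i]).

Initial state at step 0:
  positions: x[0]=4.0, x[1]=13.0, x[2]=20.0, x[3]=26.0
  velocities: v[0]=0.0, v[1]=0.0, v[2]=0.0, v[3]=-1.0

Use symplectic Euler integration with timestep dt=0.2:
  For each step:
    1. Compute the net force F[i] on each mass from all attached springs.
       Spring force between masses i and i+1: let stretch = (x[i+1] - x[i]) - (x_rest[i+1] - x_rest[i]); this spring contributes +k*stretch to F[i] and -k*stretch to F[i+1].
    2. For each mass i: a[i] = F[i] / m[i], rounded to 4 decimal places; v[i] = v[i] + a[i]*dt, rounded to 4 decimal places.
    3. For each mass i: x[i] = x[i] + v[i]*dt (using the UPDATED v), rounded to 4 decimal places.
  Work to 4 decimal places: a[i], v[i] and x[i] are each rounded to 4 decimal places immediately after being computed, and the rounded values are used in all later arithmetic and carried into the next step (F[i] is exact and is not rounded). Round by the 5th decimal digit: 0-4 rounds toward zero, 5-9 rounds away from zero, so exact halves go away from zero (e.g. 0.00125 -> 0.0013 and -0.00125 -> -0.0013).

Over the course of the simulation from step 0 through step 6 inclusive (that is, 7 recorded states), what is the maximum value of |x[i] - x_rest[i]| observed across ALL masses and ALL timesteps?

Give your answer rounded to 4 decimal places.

Answer: 2.1429

Derivation:
Step 0: x=[4.0000 13.0000 20.0000 26.0000] v=[0.0000 0.0000 0.0000 -1.0000]
Step 1: x=[4.4800 12.6800 19.8400 25.8000] v=[2.4000 -1.6000 -0.8000 -1.0000]
Step 2: x=[5.3120 12.1936 19.4880 25.6064] v=[4.1600 -2.4320 -1.7600 -0.9680]
Step 3: x=[6.2851 11.7732 18.9478 25.3939] v=[4.8653 -2.1018 -2.7008 -1.0627]
Step 4: x=[7.1763 11.6227 18.2911 25.1100] v=[4.4558 -0.7526 -3.2836 -1.4196]
Step 5: x=[7.8189 11.8277 17.6585 24.6951] v=[3.2129 1.0250 -3.1632 -2.0747]
Step 6: x=[8.1429 12.3242 17.2188 24.1143] v=[1.6199 2.4826 -2.1986 -2.9040]
Max displacement = 2.1429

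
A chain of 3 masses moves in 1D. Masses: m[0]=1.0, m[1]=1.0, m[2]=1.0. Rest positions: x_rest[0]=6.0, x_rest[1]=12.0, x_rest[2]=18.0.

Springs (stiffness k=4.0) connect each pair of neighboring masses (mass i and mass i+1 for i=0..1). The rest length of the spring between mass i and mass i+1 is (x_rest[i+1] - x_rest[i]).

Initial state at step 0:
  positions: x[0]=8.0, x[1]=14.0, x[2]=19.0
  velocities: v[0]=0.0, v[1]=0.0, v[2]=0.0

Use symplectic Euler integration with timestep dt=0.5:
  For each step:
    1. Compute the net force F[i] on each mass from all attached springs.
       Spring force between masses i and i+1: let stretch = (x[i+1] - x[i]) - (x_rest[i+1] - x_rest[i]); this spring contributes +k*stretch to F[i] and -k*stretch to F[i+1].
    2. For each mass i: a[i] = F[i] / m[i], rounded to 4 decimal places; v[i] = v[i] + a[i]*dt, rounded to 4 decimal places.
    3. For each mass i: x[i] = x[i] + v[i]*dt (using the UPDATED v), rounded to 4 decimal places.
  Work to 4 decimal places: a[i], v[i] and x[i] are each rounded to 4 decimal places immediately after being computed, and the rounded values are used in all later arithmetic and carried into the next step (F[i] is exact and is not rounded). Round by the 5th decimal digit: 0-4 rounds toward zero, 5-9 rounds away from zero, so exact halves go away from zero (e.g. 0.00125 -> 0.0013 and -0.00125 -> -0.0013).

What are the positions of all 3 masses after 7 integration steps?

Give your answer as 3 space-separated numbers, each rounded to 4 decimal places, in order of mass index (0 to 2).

Step 0: x=[8.0000 14.0000 19.0000] v=[0.0000 0.0000 0.0000]
Step 1: x=[8.0000 13.0000 20.0000] v=[0.0000 -2.0000 2.0000]
Step 2: x=[7.0000 14.0000 20.0000] v=[-2.0000 2.0000 0.0000]
Step 3: x=[7.0000 14.0000 20.0000] v=[0.0000 0.0000 0.0000]
Step 4: x=[8.0000 13.0000 20.0000] v=[2.0000 -2.0000 0.0000]
Step 5: x=[8.0000 14.0000 19.0000] v=[0.0000 2.0000 -2.0000]
Step 6: x=[8.0000 14.0000 19.0000] v=[0.0000 0.0000 0.0000]
Step 7: x=[8.0000 13.0000 20.0000] v=[0.0000 -2.0000 2.0000]

Answer: 8.0000 13.0000 20.0000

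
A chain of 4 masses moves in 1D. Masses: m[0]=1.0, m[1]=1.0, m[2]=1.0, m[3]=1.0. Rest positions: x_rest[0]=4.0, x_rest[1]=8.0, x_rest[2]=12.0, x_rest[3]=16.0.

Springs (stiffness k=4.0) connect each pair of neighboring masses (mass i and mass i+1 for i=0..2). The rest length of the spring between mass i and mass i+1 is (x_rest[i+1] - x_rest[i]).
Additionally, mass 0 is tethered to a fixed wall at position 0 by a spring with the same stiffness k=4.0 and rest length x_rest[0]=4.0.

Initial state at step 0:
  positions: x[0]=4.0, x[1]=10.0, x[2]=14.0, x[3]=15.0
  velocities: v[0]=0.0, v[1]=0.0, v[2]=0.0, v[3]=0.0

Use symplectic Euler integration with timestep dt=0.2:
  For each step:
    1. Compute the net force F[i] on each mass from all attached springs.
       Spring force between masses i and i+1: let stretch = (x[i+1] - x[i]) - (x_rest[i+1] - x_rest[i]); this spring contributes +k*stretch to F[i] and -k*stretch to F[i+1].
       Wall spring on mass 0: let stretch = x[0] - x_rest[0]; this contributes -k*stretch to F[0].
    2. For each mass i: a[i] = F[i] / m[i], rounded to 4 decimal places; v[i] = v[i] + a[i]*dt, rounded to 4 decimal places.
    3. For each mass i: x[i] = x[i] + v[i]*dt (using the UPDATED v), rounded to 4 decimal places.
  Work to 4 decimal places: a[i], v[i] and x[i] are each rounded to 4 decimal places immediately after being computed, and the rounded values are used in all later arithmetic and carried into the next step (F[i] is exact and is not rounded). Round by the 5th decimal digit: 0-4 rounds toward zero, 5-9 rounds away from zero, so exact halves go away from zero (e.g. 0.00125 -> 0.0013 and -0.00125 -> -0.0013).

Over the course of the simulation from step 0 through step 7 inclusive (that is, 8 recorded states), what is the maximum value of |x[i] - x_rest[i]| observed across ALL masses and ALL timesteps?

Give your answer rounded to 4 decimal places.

Step 0: x=[4.0000 10.0000 14.0000 15.0000] v=[0.0000 0.0000 0.0000 0.0000]
Step 1: x=[4.3200 9.6800 13.5200 15.4800] v=[1.6000 -1.6000 -2.4000 2.4000]
Step 2: x=[4.8064 9.1168 12.7392 16.2864] v=[2.4320 -2.8160 -3.9040 4.0320]
Step 3: x=[5.2134 8.4435 11.9464 17.1652] v=[2.0352 -3.3664 -3.9642 4.3942]
Step 4: x=[5.3031 7.8139 11.4281 17.8490] v=[0.4486 -3.1482 -2.5915 3.4192]
Step 5: x=[4.9461 7.3608 11.3589 18.1455] v=[-1.7852 -2.2655 -0.3461 1.4825]
Step 6: x=[4.1840 7.1610 11.7358 17.9961] v=[-3.8103 -0.9988 1.8847 -0.7468]
Step 7: x=[3.2288 7.2169 12.3824 17.4851] v=[-4.7759 0.2794 3.2331 -2.5550]
Max displacement = 2.1455

Answer: 2.1455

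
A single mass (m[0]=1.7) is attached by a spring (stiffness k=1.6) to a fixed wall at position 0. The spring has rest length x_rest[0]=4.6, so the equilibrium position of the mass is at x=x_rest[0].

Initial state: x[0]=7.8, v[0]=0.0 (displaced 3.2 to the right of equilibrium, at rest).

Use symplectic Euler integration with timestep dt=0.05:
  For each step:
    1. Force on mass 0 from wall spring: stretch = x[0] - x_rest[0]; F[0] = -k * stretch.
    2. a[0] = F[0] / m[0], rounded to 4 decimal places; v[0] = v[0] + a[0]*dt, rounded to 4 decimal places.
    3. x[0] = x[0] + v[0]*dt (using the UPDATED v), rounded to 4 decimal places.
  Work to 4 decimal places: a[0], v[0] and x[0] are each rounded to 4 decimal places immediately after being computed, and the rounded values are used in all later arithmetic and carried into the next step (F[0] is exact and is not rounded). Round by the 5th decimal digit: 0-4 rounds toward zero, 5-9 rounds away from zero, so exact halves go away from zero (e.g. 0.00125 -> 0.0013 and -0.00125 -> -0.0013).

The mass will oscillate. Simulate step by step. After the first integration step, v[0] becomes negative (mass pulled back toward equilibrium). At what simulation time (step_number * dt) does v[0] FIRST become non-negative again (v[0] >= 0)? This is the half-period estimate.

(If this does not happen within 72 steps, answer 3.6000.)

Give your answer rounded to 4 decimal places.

Step 0: x=[7.8000] v=[0.0000]
Step 1: x=[7.7925] v=[-0.1506]
Step 2: x=[7.7775] v=[-0.3008]
Step 3: x=[7.7550] v=[-0.4503]
Step 4: x=[7.7251] v=[-0.5988]
Step 5: x=[7.6878] v=[-0.7459]
Step 6: x=[7.6432] v=[-0.8912]
Step 7: x=[7.5915] v=[-1.0344]
Step 8: x=[7.5327] v=[-1.1752]
Step 9: x=[7.4670] v=[-1.3132]
Step 10: x=[7.3946] v=[-1.4481]
Step 11: x=[7.3156] v=[-1.5796]
Step 12: x=[7.2302] v=[-1.7074]
Step 13: x=[7.1386] v=[-1.8312]
Step 14: x=[7.0411] v=[-1.9507]
Step 15: x=[6.9378] v=[-2.0656]
Step 16: x=[6.8290] v=[-2.1756]
Step 17: x=[6.7150] v=[-2.2805]
Step 18: x=[6.5960] v=[-2.3800]
Step 19: x=[6.4723] v=[-2.4739]
Step 20: x=[6.3442] v=[-2.5620]
Step 21: x=[6.2120] v=[-2.6441]
Step 22: x=[6.0760] v=[-2.7200]
Step 23: x=[5.9365] v=[-2.7895]
Step 24: x=[5.7939] v=[-2.8524]
Step 25: x=[5.6485] v=[-2.9086]
Step 26: x=[5.5006] v=[-2.9579]
Step 27: x=[5.3506] v=[-3.0003]
Step 28: x=[5.1988] v=[-3.0356]
Step 29: x=[5.0456] v=[-3.0638]
Step 30: x=[4.8914] v=[-3.0848]
Step 31: x=[4.7365] v=[-3.0985]
Step 32: x=[4.5813] v=[-3.1049]
Step 33: x=[4.4261] v=[-3.1040]
Step 34: x=[4.2713] v=[-3.0958]
Step 35: x=[4.1173] v=[-3.0803]
Step 36: x=[3.9644] v=[-3.0576]
Step 37: x=[3.8130] v=[-3.0277]
Step 38: x=[3.6635] v=[-2.9907]
Step 39: x=[3.5162] v=[-2.9466]
Step 40: x=[3.3714] v=[-2.8956]
Step 41: x=[3.2295] v=[-2.8378]
Step 42: x=[3.0908] v=[-2.7733]
Step 43: x=[2.9557] v=[-2.7023]
Step 44: x=[2.8245] v=[-2.6249]
Step 45: x=[2.6974] v=[-2.5413]
Step 46: x=[2.5748] v=[-2.4518]
Step 47: x=[2.4570] v=[-2.3565]
Step 48: x=[2.3442] v=[-2.2557]
Step 49: x=[2.2367] v=[-2.1495]
Step 50: x=[2.1348] v=[-2.0383]
Step 51: x=[2.0387] v=[-1.9223]
Step 52: x=[1.9486] v=[-1.8018]
Step 53: x=[1.8648] v=[-1.6770]
Step 54: x=[1.7874] v=[-1.5483]
Step 55: x=[1.7166] v=[-1.4159]
Step 56: x=[1.6526] v=[-1.2802]
Step 57: x=[1.5955] v=[-1.1415]
Step 58: x=[1.5455] v=[-1.0001]
Step 59: x=[1.5027] v=[-0.8564]
Step 60: x=[1.4672] v=[-0.7106]
Step 61: x=[1.4390] v=[-0.5632]
Step 62: x=[1.4183] v=[-0.4144]
Step 63: x=[1.4051] v=[-0.2647]
Step 64: x=[1.3994] v=[-0.1144]
Step 65: x=[1.4012] v=[0.0362]
First v>=0 after going negative at step 65, time=3.2500

Answer: 3.2500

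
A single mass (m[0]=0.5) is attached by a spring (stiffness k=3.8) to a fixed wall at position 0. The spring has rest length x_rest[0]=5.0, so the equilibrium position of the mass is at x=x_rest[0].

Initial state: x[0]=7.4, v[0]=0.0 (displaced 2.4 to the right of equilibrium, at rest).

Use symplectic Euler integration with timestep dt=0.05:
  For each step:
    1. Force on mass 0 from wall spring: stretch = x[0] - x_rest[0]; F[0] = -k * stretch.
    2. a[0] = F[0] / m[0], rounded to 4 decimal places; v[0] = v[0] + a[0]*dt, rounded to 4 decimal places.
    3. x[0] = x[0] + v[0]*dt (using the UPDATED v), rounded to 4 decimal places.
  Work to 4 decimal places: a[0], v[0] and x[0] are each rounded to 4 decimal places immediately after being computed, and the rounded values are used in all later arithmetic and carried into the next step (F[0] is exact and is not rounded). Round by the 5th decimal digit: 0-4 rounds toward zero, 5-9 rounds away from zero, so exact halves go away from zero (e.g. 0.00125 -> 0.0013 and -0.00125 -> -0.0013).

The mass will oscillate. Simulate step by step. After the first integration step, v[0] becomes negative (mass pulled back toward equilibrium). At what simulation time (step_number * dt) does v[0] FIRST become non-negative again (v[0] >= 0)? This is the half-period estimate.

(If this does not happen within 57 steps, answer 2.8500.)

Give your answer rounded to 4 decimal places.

Step 0: x=[7.4000] v=[0.0000]
Step 1: x=[7.3544] v=[-0.9120]
Step 2: x=[7.2641] v=[-1.8067]
Step 3: x=[7.1307] v=[-2.6671]
Step 4: x=[6.9569] v=[-3.4768]
Step 5: x=[6.7459] v=[-4.2204]
Step 6: x=[6.5017] v=[-4.8838]
Step 7: x=[6.2290] v=[-5.4544]
Step 8: x=[5.9329] v=[-5.9214]
Step 9: x=[5.6191] v=[-6.2759]
Step 10: x=[5.2935] v=[-6.5112]
Step 11: x=[4.9624] v=[-6.6227]
Step 12: x=[4.6320] v=[-6.6084]
Step 13: x=[4.3086] v=[-6.4686]
Step 14: x=[3.9983] v=[-6.2059]
Step 15: x=[3.7070] v=[-5.8253]
Step 16: x=[3.4403] v=[-5.3340]
Step 17: x=[3.2032] v=[-4.7413]
Step 18: x=[3.0003] v=[-4.0585]
Step 19: x=[2.8354] v=[-3.2986]
Step 20: x=[2.7116] v=[-2.4761]
Step 21: x=[2.6313] v=[-1.6065]
Step 22: x=[2.5960] v=[-0.7064]
Step 23: x=[2.6064] v=[0.2071]
First v>=0 after going negative at step 23, time=1.1500

Answer: 1.1500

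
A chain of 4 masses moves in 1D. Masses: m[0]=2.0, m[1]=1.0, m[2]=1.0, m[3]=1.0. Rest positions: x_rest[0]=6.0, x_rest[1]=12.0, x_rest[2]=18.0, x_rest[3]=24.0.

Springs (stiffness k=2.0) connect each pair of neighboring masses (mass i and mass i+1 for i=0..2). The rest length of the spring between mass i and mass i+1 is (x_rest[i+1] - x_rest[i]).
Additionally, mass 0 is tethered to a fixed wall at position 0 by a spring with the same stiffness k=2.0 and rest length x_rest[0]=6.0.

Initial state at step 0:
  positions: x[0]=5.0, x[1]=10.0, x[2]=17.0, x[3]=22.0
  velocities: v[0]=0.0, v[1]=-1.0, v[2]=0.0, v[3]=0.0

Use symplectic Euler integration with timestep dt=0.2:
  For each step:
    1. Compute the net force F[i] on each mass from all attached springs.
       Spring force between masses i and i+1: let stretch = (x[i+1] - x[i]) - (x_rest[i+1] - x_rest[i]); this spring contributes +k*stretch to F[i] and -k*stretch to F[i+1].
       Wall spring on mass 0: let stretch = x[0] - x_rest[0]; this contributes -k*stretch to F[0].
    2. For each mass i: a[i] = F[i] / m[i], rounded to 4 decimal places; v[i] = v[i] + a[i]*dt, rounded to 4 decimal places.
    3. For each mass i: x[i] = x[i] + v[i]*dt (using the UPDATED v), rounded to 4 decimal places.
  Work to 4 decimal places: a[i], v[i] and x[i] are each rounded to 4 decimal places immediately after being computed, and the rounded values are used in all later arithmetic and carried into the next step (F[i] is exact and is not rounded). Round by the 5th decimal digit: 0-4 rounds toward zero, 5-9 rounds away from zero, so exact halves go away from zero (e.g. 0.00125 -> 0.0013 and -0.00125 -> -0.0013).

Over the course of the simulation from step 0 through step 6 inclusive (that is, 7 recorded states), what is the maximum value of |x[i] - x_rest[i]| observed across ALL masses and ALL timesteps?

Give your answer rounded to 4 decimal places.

Step 0: x=[5.0000 10.0000 17.0000 22.0000] v=[0.0000 -1.0000 0.0000 0.0000]
Step 1: x=[5.0000 9.9600 16.8400 22.0800] v=[0.0000 -0.2000 -0.8000 0.4000]
Step 2: x=[4.9984 10.0736 16.5488 22.2208] v=[-0.0080 0.5680 -1.4560 0.7040]
Step 3: x=[4.9999 10.2992 16.1933 22.3878] v=[0.0074 1.1280 -1.7773 0.8352]
Step 4: x=[5.0134 10.5724 15.8619 22.5393] v=[0.0673 1.3659 -1.6571 0.7574]
Step 5: x=[5.0487 10.8240 15.6415 22.6366] v=[0.1764 1.2581 -1.1019 0.4864]
Step 6: x=[5.1130 10.9990 15.5953 22.6543] v=[0.3217 0.8750 -0.2309 0.0884]
Max displacement = 2.4047

Answer: 2.4047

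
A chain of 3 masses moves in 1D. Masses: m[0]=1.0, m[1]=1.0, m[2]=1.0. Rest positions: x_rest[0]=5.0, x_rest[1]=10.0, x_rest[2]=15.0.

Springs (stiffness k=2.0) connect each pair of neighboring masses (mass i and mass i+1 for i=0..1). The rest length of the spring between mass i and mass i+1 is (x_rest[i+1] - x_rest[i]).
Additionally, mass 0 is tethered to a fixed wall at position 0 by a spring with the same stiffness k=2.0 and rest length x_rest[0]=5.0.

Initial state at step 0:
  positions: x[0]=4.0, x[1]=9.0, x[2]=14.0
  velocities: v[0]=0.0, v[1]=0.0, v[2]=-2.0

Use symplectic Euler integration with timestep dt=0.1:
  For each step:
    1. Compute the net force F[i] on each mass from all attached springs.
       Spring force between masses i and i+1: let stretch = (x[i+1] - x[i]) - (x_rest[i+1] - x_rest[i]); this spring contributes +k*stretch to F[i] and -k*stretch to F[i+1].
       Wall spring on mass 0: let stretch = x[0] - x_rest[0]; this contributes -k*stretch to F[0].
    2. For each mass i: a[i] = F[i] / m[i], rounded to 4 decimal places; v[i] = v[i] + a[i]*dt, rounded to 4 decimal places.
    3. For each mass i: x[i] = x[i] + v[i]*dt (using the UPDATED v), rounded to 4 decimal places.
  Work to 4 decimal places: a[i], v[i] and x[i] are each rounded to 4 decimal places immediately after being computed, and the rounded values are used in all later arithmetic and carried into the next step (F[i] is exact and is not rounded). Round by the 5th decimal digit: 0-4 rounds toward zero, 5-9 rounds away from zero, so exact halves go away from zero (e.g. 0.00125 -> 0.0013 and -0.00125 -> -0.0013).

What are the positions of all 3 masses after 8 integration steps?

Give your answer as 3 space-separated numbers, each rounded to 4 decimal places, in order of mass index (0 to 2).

Answer: 4.5518 8.7903 12.7016

Derivation:
Step 0: x=[4.0000 9.0000 14.0000] v=[0.0000 0.0000 -2.0000]
Step 1: x=[4.0200 9.0000 13.8000] v=[0.2000 0.0000 -2.0000]
Step 2: x=[4.0592 8.9964 13.6040] v=[0.3920 -0.0360 -1.9600]
Step 3: x=[4.1160 8.9862 13.4159] v=[0.5676 -0.1019 -1.8815]
Step 4: x=[4.1878 8.9672 13.2392] v=[0.7184 -0.1900 -1.7674]
Step 5: x=[4.2715 8.9381 13.0770] v=[0.8367 -0.2915 -1.6218]
Step 6: x=[4.3631 8.8984 12.9320] v=[0.9157 -0.3970 -1.4496]
Step 7: x=[4.4581 8.8487 12.8064] v=[0.9501 -0.4973 -1.2563]
Step 8: x=[4.5518 8.7903 12.7016] v=[0.9366 -0.5839 -1.0478]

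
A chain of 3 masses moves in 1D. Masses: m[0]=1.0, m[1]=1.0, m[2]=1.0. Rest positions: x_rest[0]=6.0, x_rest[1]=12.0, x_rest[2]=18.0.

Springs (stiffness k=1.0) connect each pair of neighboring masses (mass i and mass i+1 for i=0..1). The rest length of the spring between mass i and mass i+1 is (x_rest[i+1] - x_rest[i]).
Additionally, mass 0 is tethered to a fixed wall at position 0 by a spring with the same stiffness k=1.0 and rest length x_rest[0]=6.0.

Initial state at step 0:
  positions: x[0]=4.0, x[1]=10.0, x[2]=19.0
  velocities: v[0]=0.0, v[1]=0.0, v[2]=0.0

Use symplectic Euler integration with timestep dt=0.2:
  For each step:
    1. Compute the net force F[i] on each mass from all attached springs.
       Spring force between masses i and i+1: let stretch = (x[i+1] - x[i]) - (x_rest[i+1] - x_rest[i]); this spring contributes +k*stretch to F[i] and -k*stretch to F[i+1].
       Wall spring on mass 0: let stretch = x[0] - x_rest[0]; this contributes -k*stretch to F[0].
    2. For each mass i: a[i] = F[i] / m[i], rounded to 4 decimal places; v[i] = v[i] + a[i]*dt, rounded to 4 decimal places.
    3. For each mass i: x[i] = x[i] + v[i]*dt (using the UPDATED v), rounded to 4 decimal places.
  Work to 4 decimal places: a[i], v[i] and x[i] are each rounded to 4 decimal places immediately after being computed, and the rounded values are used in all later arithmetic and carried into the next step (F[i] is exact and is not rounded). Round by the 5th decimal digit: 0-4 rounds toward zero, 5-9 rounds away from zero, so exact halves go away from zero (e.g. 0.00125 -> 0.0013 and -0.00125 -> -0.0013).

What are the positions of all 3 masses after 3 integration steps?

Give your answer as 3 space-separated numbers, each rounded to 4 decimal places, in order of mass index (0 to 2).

Step 0: x=[4.0000 10.0000 19.0000] v=[0.0000 0.0000 0.0000]
Step 1: x=[4.0800 10.1200 18.8800] v=[0.4000 0.6000 -0.6000]
Step 2: x=[4.2384 10.3488 18.6496] v=[0.7920 1.1440 -1.1520]
Step 3: x=[4.4717 10.6652 18.3272] v=[1.1664 1.5821 -1.6122]

Answer: 4.4717 10.6652 18.3272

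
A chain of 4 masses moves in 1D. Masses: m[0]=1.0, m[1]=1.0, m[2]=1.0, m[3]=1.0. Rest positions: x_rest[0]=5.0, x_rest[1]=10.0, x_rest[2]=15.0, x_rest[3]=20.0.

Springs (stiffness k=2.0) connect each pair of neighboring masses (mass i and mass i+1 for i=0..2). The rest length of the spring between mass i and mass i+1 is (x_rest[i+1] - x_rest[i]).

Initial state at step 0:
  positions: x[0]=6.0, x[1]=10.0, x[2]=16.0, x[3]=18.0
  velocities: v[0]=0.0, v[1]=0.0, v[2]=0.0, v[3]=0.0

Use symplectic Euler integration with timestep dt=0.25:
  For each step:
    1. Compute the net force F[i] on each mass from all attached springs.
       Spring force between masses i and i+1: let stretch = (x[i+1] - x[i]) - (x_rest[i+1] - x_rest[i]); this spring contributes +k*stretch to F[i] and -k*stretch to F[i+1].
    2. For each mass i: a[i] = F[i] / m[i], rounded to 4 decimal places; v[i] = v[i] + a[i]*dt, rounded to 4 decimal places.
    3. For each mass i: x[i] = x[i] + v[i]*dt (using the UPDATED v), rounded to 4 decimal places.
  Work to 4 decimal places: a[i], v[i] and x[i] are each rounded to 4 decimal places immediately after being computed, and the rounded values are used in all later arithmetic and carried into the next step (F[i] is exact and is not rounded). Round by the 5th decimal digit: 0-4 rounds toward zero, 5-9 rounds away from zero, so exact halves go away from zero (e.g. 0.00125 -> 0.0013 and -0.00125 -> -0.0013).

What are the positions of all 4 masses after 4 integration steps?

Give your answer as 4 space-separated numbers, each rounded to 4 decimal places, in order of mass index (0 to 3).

Answer: 5.3003 10.8257 13.5064 20.3677

Derivation:
Step 0: x=[6.0000 10.0000 16.0000 18.0000] v=[0.0000 0.0000 0.0000 0.0000]
Step 1: x=[5.8750 10.2500 15.5000 18.3750] v=[-0.5000 1.0000 -2.0000 1.5000]
Step 2: x=[5.6719 10.6094 14.7031 19.0156] v=[-0.8125 1.4375 -3.1875 2.5625]
Step 3: x=[5.4610 10.8633 13.9336 19.7422] v=[-0.8438 1.0156 -3.0781 2.9063]
Step 4: x=[5.3003 10.8257 13.5064 20.3677] v=[-0.6427 -0.1504 -1.7090 2.5020]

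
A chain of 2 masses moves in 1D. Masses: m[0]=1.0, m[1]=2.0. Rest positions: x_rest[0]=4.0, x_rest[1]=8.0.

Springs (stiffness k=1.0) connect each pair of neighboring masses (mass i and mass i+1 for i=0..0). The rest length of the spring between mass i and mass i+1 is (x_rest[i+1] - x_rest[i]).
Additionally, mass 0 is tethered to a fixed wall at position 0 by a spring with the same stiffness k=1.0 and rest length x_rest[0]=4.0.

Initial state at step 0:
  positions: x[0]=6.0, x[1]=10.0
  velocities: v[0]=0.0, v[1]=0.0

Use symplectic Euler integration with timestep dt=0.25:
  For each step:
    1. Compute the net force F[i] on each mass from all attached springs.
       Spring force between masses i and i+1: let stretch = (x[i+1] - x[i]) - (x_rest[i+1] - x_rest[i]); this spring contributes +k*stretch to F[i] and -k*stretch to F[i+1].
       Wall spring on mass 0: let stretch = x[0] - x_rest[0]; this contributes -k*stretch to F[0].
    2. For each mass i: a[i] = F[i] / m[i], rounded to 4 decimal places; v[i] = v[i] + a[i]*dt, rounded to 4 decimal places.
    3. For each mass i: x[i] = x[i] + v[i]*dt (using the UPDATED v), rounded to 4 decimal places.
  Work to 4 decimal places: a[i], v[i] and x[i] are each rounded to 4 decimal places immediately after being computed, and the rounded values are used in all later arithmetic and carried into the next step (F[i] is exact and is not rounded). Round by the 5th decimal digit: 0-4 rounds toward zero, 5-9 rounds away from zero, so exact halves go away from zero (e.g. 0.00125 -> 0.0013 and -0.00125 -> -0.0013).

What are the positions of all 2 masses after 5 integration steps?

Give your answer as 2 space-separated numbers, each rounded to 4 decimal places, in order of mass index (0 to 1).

Answer: 4.6131 9.8796

Derivation:
Step 0: x=[6.0000 10.0000] v=[0.0000 0.0000]
Step 1: x=[5.8750 10.0000] v=[-0.5000 0.0000]
Step 2: x=[5.6406 9.9961] v=[-0.9375 -0.0156]
Step 3: x=[5.3259 9.9811] v=[-1.2588 -0.0601]
Step 4: x=[4.9693 9.9456] v=[-1.4265 -0.1420]
Step 5: x=[4.6131 9.8796] v=[-1.4248 -0.2641]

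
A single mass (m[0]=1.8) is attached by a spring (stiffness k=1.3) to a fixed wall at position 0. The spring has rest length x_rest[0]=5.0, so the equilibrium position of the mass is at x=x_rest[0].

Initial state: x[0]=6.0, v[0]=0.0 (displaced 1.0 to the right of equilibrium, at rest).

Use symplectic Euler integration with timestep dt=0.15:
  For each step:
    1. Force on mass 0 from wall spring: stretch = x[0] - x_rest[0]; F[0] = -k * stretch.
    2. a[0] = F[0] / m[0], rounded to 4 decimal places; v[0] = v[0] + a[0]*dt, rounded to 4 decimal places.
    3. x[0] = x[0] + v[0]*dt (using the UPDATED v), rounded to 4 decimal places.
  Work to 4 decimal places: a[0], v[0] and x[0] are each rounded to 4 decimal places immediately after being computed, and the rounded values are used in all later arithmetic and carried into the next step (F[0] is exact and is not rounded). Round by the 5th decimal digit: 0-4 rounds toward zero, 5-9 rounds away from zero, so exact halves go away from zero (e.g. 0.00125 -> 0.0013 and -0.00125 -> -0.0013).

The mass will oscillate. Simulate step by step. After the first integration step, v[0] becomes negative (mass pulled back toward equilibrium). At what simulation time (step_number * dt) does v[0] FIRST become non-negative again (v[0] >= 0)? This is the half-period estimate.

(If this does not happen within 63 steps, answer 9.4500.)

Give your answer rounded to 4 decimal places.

Step 0: x=[6.0000] v=[0.0000]
Step 1: x=[5.9838] v=[-0.1083]
Step 2: x=[5.9516] v=[-0.2149]
Step 3: x=[5.9039] v=[-0.3180]
Step 4: x=[5.8415] v=[-0.4159]
Step 5: x=[5.7654] v=[-0.5071]
Step 6: x=[5.6769] v=[-0.5900]
Step 7: x=[5.5774] v=[-0.6633]
Step 8: x=[5.4685] v=[-0.7259]
Step 9: x=[5.3520] v=[-0.7767]
Step 10: x=[5.2298] v=[-0.8148]
Step 11: x=[5.1038] v=[-0.8397]
Step 12: x=[4.9762] v=[-0.8510]
Step 13: x=[4.8489] v=[-0.8484]
Step 14: x=[4.7241] v=[-0.8320]
Step 15: x=[4.6038] v=[-0.8021]
Step 16: x=[4.4899] v=[-0.7592]
Step 17: x=[4.3843] v=[-0.7039]
Step 18: x=[4.2887] v=[-0.6372]
Step 19: x=[4.2047] v=[-0.5601]
Step 20: x=[4.1336] v=[-0.4739]
Step 21: x=[4.0766] v=[-0.3800]
Step 22: x=[4.0346] v=[-0.2800]
Step 23: x=[4.0083] v=[-0.1754]
Step 24: x=[3.9981] v=[-0.0680]
Step 25: x=[4.0042] v=[0.0405]
First v>=0 after going negative at step 25, time=3.7500

Answer: 3.7500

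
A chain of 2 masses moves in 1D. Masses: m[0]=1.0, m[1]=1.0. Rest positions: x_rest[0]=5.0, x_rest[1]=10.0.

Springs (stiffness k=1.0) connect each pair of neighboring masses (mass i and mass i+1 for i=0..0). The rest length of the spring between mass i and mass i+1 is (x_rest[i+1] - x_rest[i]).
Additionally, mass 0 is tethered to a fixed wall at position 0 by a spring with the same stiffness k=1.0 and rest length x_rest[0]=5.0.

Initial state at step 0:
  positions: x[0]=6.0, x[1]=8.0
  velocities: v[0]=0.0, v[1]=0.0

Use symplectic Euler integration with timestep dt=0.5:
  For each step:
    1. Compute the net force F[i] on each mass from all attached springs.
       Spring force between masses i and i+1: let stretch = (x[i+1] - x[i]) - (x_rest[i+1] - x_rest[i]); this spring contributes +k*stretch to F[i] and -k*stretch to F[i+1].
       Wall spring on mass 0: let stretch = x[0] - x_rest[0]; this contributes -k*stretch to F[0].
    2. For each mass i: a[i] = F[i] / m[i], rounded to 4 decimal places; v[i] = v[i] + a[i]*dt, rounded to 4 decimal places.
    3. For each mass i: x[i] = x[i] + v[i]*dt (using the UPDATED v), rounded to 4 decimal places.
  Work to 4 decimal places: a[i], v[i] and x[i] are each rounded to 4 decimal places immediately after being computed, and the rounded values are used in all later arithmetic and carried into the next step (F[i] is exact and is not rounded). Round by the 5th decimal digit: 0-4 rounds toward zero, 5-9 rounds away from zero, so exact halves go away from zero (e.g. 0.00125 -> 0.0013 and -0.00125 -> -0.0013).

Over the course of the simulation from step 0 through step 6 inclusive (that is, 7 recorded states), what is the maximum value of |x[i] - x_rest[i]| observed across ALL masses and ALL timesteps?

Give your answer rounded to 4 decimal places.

Step 0: x=[6.0000 8.0000] v=[0.0000 0.0000]
Step 1: x=[5.0000 8.7500] v=[-2.0000 1.5000]
Step 2: x=[3.6875 9.8125] v=[-2.6250 2.1250]
Step 3: x=[2.9844 10.5938] v=[-1.4063 1.5625]
Step 4: x=[3.4375 10.7227] v=[0.9062 0.2578]
Step 5: x=[4.8526 10.2803] v=[2.8301 -0.8848]
Step 6: x=[6.4115 9.7310] v=[3.1177 -1.0987]
Max displacement = 2.0156

Answer: 2.0156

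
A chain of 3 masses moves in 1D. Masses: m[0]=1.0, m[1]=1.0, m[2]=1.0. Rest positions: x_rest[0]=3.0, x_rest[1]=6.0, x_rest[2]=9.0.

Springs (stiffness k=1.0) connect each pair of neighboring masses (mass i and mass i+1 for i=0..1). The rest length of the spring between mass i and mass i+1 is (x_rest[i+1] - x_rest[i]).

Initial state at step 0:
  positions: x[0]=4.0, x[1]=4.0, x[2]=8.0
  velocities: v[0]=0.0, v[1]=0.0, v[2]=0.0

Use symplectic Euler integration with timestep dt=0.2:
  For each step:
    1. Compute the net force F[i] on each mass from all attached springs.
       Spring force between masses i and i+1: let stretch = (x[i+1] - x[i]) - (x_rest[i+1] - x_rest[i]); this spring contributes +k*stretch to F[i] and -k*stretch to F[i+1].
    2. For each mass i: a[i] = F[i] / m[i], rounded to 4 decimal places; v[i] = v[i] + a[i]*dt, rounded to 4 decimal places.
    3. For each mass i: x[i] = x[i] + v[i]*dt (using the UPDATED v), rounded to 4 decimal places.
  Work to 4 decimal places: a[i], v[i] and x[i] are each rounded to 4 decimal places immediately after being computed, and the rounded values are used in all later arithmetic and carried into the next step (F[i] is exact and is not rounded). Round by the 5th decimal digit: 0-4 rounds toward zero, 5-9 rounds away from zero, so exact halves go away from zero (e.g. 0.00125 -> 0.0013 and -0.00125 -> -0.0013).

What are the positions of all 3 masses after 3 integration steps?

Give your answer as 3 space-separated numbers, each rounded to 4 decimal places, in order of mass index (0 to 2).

Answer: 3.3348 4.8663 7.7989

Derivation:
Step 0: x=[4.0000 4.0000 8.0000] v=[0.0000 0.0000 0.0000]
Step 1: x=[3.8800 4.1600 7.9600] v=[-0.6000 0.8000 -0.2000]
Step 2: x=[3.6512 4.4608 7.8880] v=[-1.1440 1.5040 -0.3600]
Step 3: x=[3.3348 4.8663 7.7989] v=[-1.5821 2.0275 -0.4454]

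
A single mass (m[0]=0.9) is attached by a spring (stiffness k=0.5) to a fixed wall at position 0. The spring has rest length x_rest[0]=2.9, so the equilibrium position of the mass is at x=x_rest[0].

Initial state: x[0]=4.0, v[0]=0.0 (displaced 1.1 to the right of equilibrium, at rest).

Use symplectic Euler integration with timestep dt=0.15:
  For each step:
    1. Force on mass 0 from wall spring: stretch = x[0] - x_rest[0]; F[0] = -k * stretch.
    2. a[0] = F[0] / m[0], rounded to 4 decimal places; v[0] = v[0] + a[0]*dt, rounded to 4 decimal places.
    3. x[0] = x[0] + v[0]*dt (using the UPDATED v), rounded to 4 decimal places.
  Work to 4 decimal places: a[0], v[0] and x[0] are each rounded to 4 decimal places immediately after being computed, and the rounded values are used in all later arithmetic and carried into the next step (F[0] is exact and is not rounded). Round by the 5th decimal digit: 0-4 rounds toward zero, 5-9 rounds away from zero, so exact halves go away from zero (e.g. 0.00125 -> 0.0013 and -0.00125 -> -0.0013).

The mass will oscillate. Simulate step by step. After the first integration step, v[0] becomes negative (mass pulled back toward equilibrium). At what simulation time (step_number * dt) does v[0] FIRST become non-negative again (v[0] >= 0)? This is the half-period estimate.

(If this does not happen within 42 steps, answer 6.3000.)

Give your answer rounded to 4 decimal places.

Answer: 4.3500

Derivation:
Step 0: x=[4.0000] v=[0.0000]
Step 1: x=[3.9862] v=[-0.0917]
Step 2: x=[3.9589] v=[-0.1822]
Step 3: x=[3.9183] v=[-0.2704]
Step 4: x=[3.8650] v=[-0.3553]
Step 5: x=[3.7996] v=[-0.4357]
Step 6: x=[3.7230] v=[-0.5107]
Step 7: x=[3.6361] v=[-0.5793]
Step 8: x=[3.5400] v=[-0.6406]
Step 9: x=[3.4359] v=[-0.6939]
Step 10: x=[3.3251] v=[-0.7386]
Step 11: x=[3.2090] v=[-0.7740]
Step 12: x=[3.0890] v=[-0.7998]
Step 13: x=[2.9667] v=[-0.8156]
Step 14: x=[2.8435] v=[-0.8212]
Step 15: x=[2.7210] v=[-0.8165]
Step 16: x=[2.6008] v=[-0.8016]
Step 17: x=[2.4843] v=[-0.7767]
Step 18: x=[2.3730] v=[-0.7421]
Step 19: x=[2.2683] v=[-0.6982]
Step 20: x=[2.1715] v=[-0.6456]
Step 21: x=[2.0838] v=[-0.5849]
Step 22: x=[2.0063] v=[-0.5169]
Step 23: x=[1.9399] v=[-0.4424]
Step 24: x=[1.8855] v=[-0.3624]
Step 25: x=[1.8438] v=[-0.2779]
Step 26: x=[1.8153] v=[-0.1899]
Step 27: x=[1.8004] v=[-0.0995]
Step 28: x=[1.7992] v=[-0.0079]
Step 29: x=[1.8118] v=[0.0838]
First v>=0 after going negative at step 29, time=4.3500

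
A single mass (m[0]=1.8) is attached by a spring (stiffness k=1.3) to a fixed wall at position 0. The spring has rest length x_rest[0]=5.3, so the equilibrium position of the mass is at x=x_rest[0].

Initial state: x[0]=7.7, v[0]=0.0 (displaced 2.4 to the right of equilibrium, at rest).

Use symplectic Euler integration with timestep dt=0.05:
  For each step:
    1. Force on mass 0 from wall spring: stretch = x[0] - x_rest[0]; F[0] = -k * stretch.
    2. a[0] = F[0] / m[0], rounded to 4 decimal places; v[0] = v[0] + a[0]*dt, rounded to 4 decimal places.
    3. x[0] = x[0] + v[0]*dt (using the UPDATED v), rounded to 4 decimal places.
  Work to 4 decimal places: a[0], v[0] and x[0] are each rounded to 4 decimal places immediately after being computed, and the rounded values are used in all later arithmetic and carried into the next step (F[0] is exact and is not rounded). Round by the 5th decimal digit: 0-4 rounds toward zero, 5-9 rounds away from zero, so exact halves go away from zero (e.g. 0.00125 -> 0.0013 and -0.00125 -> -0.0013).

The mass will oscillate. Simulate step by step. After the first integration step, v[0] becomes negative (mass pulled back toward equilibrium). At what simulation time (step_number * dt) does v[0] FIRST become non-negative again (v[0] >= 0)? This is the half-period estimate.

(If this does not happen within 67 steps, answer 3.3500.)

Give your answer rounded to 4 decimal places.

Answer: 3.3500

Derivation:
Step 0: x=[7.7000] v=[0.0000]
Step 1: x=[7.6957] v=[-0.0867]
Step 2: x=[7.6870] v=[-0.1732]
Step 3: x=[7.6740] v=[-0.2594]
Step 4: x=[7.6567] v=[-0.3451]
Step 5: x=[7.6352] v=[-0.4302]
Step 6: x=[7.6095] v=[-0.5145]
Step 7: x=[7.5796] v=[-0.5979]
Step 8: x=[7.5456] v=[-0.6802]
Step 9: x=[7.5075] v=[-0.7613]
Step 10: x=[7.4655] v=[-0.8410]
Step 11: x=[7.4195] v=[-0.9192]
Step 12: x=[7.3697] v=[-0.9957]
Step 13: x=[7.3162] v=[-1.0704]
Step 14: x=[7.2590] v=[-1.1432]
Step 15: x=[7.1983] v=[-1.2139]
Step 16: x=[7.1342] v=[-1.2825]
Step 17: x=[7.0668] v=[-1.3487]
Step 18: x=[6.9962] v=[-1.4125]
Step 19: x=[6.9225] v=[-1.4738]
Step 20: x=[6.8459] v=[-1.5324]
Step 21: x=[6.7665] v=[-1.5882]
Step 22: x=[6.6844] v=[-1.6412]
Step 23: x=[6.5998] v=[-1.6912]
Step 24: x=[6.5129] v=[-1.7381]
Step 25: x=[6.4238] v=[-1.7819]
Step 26: x=[6.3327] v=[-1.8225]
Step 27: x=[6.2397] v=[-1.8598]
Step 28: x=[6.1450] v=[-1.8937]
Step 29: x=[6.0488] v=[-1.9242]
Step 30: x=[5.9512] v=[-1.9512]
Step 31: x=[5.8525] v=[-1.9747]
Step 32: x=[5.7528] v=[-1.9947]
Step 33: x=[5.6522] v=[-2.0111]
Step 34: x=[5.5510] v=[-2.0238]
Step 35: x=[5.4494] v=[-2.0329]
Step 36: x=[5.3475] v=[-2.0383]
Step 37: x=[5.2455] v=[-2.0400]
Step 38: x=[5.1436] v=[-2.0380]
Step 39: x=[5.0420] v=[-2.0324]
Step 40: x=[4.9408] v=[-2.0231]
Step 41: x=[4.8403] v=[-2.0101]
Step 42: x=[4.7406] v=[-1.9935]
Step 43: x=[4.6419] v=[-1.9733]
Step 44: x=[4.5444] v=[-1.9495]
Step 45: x=[4.4483] v=[-1.9222]
Step 46: x=[4.3537] v=[-1.8914]
Step 47: x=[4.2608] v=[-1.8572]
Step 48: x=[4.1698] v=[-1.8197]
Step 49: x=[4.0809] v=[-1.7789]
Step 50: x=[3.9942] v=[-1.7349]
Step 51: x=[3.9098] v=[-1.6877]
Step 52: x=[3.8279] v=[-1.6375]
Step 53: x=[3.7487] v=[-1.5843]
Step 54: x=[3.6723] v=[-1.5283]
Step 55: x=[3.5988] v=[-1.4695]
Step 56: x=[3.5284] v=[-1.4081]
Step 57: x=[3.4612] v=[-1.3441]
Step 58: x=[3.3973] v=[-1.2777]
Step 59: x=[3.3369] v=[-1.2090]
Step 60: x=[3.2800] v=[-1.1381]
Step 61: x=[3.2267] v=[-1.0652]
Step 62: x=[3.1772] v=[-0.9903]
Step 63: x=[3.1315] v=[-0.9136]
Step 64: x=[3.0897] v=[-0.8353]
Step 65: x=[3.0519] v=[-0.7555]
Step 66: x=[3.0182] v=[-0.6743]
Step 67: x=[2.9886] v=[-0.5919]
v[0] did not become non-negative within 67 steps; using fallback time=3.3500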